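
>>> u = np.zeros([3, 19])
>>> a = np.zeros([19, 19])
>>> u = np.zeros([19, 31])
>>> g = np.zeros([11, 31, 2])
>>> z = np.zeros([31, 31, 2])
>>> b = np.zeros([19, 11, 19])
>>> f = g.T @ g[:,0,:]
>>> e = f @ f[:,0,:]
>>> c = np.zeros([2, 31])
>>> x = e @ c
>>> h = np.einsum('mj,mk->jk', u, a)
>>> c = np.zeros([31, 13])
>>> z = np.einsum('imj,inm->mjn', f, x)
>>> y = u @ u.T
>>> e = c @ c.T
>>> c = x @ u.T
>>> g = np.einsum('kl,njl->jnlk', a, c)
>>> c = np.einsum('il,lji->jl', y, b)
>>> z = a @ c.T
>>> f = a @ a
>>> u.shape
(19, 31)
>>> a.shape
(19, 19)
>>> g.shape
(31, 2, 19, 19)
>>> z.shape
(19, 11)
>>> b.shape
(19, 11, 19)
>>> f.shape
(19, 19)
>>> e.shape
(31, 31)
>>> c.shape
(11, 19)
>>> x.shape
(2, 31, 31)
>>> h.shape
(31, 19)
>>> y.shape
(19, 19)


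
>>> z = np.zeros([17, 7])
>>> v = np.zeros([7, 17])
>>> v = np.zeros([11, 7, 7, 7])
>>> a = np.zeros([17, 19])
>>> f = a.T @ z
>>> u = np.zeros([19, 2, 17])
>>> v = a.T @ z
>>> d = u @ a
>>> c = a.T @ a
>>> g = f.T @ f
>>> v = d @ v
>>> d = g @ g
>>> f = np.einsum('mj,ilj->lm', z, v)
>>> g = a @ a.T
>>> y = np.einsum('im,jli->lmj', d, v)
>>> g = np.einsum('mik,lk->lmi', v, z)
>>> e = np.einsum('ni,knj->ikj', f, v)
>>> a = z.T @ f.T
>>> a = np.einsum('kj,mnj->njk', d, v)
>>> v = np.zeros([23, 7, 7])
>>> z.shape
(17, 7)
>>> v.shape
(23, 7, 7)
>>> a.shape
(2, 7, 7)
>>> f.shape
(2, 17)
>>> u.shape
(19, 2, 17)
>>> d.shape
(7, 7)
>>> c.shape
(19, 19)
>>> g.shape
(17, 19, 2)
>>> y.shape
(2, 7, 19)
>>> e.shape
(17, 19, 7)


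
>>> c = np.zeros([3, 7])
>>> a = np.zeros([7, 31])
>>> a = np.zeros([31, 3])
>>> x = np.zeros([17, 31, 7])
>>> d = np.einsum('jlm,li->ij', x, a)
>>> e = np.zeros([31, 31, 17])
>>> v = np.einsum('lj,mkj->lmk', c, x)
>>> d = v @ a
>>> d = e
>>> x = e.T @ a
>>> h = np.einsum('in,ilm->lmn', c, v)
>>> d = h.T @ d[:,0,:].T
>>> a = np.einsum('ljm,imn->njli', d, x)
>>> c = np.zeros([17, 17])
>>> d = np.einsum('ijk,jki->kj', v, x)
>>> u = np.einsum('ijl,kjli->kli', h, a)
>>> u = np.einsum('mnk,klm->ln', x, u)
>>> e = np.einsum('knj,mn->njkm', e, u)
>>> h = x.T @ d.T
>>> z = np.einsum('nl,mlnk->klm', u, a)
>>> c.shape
(17, 17)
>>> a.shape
(3, 31, 7, 17)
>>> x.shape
(17, 31, 3)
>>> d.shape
(31, 17)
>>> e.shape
(31, 17, 31, 7)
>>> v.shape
(3, 17, 31)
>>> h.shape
(3, 31, 31)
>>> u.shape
(7, 31)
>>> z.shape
(17, 31, 3)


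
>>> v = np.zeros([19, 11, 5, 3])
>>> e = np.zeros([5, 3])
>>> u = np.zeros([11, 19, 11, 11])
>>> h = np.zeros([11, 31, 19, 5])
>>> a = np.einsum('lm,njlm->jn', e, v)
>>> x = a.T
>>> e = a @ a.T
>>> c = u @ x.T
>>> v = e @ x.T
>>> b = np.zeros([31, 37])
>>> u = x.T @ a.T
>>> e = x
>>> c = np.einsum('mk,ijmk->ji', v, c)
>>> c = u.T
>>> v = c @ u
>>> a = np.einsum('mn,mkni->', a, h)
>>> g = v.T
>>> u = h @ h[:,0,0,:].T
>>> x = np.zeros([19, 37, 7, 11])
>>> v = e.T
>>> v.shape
(11, 19)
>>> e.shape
(19, 11)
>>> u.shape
(11, 31, 19, 11)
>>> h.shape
(11, 31, 19, 5)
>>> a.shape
()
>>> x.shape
(19, 37, 7, 11)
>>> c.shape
(11, 11)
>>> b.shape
(31, 37)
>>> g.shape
(11, 11)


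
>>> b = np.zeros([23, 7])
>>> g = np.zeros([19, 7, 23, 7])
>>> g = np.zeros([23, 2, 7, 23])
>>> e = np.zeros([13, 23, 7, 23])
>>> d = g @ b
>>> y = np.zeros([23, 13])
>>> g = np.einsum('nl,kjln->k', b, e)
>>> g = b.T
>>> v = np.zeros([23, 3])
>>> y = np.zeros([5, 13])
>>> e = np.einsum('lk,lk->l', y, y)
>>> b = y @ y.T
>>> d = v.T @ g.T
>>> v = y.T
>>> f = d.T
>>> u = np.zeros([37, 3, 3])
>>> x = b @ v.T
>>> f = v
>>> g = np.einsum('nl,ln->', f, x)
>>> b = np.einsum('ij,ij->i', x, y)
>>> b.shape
(5,)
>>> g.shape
()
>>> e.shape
(5,)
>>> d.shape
(3, 7)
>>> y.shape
(5, 13)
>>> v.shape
(13, 5)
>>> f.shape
(13, 5)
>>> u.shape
(37, 3, 3)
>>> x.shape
(5, 13)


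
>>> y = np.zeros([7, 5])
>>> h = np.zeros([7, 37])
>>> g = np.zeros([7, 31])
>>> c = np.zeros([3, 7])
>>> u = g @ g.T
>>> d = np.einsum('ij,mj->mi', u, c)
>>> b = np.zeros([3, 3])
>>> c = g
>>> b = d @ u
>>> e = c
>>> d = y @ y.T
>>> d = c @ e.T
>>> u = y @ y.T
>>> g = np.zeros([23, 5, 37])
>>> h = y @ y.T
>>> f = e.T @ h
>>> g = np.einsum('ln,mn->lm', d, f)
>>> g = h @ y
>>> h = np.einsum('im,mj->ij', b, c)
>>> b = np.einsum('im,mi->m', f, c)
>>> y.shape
(7, 5)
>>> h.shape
(3, 31)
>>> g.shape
(7, 5)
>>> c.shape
(7, 31)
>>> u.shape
(7, 7)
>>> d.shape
(7, 7)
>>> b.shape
(7,)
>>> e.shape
(7, 31)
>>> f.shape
(31, 7)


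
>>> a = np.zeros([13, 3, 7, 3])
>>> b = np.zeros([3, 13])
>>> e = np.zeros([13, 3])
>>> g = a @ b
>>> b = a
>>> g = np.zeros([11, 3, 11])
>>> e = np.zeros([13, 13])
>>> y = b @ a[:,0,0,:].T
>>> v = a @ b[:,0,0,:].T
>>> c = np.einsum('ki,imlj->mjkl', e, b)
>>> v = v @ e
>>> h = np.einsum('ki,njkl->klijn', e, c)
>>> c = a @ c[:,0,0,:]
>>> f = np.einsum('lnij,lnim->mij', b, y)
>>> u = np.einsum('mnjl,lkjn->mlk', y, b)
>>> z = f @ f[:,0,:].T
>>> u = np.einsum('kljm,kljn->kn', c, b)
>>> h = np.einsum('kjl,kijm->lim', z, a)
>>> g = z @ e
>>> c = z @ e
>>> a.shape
(13, 3, 7, 3)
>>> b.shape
(13, 3, 7, 3)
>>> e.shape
(13, 13)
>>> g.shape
(13, 7, 13)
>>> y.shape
(13, 3, 7, 13)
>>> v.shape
(13, 3, 7, 13)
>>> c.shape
(13, 7, 13)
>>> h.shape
(13, 3, 3)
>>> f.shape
(13, 7, 3)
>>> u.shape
(13, 3)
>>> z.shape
(13, 7, 13)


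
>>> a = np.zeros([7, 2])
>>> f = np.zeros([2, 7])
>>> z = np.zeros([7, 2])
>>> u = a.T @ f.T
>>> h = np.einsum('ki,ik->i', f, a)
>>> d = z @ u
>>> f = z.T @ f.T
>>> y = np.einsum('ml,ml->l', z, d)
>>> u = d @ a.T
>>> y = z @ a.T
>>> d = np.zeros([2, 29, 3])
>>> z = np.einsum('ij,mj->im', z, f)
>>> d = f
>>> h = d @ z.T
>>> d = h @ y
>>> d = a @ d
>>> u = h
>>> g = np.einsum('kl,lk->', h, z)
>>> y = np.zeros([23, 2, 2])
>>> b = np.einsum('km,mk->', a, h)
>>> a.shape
(7, 2)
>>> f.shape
(2, 2)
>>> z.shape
(7, 2)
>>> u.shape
(2, 7)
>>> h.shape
(2, 7)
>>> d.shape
(7, 7)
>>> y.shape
(23, 2, 2)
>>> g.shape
()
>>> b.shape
()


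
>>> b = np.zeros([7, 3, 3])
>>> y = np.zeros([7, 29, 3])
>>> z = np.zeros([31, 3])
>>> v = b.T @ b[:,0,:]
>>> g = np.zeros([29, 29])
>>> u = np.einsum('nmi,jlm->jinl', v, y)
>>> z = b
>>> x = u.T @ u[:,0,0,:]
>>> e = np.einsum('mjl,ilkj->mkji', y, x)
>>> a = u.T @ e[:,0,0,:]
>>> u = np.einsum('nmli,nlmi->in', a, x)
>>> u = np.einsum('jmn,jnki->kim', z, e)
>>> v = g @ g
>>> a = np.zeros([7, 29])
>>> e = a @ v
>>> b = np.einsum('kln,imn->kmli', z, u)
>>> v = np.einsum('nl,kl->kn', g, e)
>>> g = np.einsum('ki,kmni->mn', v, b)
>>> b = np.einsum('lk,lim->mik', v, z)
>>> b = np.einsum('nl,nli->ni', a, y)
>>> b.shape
(7, 3)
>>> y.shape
(7, 29, 3)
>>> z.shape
(7, 3, 3)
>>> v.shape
(7, 29)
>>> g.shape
(29, 3)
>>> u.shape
(29, 29, 3)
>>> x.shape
(29, 3, 3, 29)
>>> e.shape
(7, 29)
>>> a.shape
(7, 29)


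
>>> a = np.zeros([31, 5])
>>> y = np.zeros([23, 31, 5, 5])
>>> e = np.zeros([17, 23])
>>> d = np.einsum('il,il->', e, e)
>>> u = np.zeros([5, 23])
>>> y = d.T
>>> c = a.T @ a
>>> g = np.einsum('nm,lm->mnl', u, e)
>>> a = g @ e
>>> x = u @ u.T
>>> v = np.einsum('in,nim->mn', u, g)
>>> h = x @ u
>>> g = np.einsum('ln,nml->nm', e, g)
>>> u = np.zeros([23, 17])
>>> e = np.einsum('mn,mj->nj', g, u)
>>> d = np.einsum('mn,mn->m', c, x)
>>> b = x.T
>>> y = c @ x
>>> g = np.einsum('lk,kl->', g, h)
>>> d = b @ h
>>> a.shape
(23, 5, 23)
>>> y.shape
(5, 5)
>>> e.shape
(5, 17)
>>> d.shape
(5, 23)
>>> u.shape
(23, 17)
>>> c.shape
(5, 5)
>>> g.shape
()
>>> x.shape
(5, 5)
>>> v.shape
(17, 23)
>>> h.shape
(5, 23)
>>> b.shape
(5, 5)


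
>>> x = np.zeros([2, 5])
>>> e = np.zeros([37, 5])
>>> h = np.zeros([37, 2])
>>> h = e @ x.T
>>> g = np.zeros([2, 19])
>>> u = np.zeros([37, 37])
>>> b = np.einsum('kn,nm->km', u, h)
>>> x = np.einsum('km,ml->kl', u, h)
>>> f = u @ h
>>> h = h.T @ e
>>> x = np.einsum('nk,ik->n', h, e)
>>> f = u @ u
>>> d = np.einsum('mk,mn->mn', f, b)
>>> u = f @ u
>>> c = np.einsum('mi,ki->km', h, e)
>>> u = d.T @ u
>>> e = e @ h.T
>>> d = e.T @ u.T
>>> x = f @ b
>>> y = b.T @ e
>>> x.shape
(37, 2)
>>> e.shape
(37, 2)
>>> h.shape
(2, 5)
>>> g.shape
(2, 19)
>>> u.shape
(2, 37)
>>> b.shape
(37, 2)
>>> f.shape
(37, 37)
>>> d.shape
(2, 2)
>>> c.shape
(37, 2)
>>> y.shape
(2, 2)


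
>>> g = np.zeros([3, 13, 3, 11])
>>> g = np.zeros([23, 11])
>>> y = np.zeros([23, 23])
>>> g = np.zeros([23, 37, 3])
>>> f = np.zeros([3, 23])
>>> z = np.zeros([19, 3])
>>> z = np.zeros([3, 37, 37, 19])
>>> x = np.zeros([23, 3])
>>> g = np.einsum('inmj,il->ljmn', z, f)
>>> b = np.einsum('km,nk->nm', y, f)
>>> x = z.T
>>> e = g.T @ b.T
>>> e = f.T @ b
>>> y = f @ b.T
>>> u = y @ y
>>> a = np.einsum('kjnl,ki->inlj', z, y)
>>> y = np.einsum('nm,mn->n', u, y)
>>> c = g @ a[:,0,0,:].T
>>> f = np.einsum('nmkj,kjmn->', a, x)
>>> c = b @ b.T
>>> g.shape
(23, 19, 37, 37)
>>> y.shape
(3,)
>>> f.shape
()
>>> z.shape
(3, 37, 37, 19)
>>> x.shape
(19, 37, 37, 3)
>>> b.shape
(3, 23)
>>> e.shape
(23, 23)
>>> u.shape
(3, 3)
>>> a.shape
(3, 37, 19, 37)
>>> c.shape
(3, 3)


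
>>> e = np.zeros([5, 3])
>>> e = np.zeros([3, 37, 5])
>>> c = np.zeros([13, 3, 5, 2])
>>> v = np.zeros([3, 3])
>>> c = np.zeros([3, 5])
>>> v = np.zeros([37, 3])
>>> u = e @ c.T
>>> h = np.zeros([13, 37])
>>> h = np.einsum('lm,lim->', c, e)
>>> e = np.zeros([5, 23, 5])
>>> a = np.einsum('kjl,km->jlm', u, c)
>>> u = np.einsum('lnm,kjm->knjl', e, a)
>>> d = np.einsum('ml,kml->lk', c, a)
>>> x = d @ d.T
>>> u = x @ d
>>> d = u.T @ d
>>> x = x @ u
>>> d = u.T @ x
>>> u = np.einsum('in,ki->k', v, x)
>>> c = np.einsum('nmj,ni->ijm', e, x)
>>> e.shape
(5, 23, 5)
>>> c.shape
(37, 5, 23)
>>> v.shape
(37, 3)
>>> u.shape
(5,)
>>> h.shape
()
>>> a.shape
(37, 3, 5)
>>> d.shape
(37, 37)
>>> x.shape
(5, 37)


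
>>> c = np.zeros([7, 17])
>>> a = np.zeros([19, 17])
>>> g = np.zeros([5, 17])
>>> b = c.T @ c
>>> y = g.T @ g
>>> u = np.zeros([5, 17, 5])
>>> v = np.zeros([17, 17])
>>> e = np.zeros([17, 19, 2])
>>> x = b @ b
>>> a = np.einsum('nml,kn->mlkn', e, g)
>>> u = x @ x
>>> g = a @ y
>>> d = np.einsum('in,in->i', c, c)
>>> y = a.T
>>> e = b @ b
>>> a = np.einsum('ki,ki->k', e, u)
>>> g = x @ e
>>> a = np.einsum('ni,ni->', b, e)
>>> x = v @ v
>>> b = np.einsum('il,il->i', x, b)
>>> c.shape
(7, 17)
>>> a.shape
()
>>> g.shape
(17, 17)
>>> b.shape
(17,)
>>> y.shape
(17, 5, 2, 19)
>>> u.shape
(17, 17)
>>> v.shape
(17, 17)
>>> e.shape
(17, 17)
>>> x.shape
(17, 17)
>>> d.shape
(7,)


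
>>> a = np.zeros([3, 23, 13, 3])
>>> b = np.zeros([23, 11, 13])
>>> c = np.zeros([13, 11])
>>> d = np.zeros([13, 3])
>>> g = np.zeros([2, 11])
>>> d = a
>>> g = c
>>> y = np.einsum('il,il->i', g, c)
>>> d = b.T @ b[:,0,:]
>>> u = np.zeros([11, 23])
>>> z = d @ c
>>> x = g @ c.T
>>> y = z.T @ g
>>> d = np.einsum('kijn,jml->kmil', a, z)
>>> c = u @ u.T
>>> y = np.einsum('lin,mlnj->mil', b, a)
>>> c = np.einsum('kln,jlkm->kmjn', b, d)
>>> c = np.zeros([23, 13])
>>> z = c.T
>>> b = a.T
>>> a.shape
(3, 23, 13, 3)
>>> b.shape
(3, 13, 23, 3)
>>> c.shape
(23, 13)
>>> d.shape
(3, 11, 23, 11)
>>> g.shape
(13, 11)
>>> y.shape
(3, 11, 23)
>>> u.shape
(11, 23)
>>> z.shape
(13, 23)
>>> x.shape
(13, 13)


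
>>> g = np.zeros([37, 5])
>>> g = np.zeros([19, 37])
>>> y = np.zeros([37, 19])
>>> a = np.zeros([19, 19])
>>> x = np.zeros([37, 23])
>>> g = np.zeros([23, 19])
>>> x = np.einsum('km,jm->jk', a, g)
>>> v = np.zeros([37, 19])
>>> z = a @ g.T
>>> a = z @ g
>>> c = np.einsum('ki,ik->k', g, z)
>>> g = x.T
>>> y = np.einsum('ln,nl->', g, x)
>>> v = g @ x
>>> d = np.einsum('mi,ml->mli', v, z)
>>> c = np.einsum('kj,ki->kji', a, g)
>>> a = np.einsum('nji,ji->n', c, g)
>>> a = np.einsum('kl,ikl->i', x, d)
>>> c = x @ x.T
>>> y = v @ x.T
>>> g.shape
(19, 23)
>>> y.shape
(19, 23)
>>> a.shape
(19,)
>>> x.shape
(23, 19)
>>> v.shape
(19, 19)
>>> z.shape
(19, 23)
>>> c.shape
(23, 23)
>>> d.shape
(19, 23, 19)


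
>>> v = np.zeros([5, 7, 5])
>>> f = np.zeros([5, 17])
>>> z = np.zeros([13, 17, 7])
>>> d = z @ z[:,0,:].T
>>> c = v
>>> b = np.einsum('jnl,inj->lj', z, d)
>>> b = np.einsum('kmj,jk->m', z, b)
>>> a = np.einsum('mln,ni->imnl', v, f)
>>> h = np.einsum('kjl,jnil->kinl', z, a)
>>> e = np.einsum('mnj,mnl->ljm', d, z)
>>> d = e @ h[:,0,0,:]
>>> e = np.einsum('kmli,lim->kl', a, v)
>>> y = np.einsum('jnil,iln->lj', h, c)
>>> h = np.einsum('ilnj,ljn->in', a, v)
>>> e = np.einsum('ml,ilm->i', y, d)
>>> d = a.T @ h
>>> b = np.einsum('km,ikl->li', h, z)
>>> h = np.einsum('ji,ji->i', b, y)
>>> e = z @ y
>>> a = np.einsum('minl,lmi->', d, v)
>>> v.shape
(5, 7, 5)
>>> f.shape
(5, 17)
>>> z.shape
(13, 17, 7)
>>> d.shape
(7, 5, 5, 5)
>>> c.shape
(5, 7, 5)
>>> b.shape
(7, 13)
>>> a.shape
()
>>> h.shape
(13,)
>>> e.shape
(13, 17, 13)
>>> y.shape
(7, 13)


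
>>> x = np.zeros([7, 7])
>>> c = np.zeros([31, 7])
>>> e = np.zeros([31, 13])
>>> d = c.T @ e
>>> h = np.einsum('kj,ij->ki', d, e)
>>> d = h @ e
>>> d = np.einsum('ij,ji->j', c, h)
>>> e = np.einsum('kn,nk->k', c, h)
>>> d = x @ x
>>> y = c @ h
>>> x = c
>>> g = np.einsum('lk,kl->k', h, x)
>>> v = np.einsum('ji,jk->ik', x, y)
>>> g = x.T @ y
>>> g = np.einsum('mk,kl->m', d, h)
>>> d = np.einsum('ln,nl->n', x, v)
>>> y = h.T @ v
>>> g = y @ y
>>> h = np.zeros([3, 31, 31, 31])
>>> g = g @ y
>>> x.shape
(31, 7)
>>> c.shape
(31, 7)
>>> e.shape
(31,)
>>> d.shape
(7,)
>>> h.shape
(3, 31, 31, 31)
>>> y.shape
(31, 31)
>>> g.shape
(31, 31)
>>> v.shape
(7, 31)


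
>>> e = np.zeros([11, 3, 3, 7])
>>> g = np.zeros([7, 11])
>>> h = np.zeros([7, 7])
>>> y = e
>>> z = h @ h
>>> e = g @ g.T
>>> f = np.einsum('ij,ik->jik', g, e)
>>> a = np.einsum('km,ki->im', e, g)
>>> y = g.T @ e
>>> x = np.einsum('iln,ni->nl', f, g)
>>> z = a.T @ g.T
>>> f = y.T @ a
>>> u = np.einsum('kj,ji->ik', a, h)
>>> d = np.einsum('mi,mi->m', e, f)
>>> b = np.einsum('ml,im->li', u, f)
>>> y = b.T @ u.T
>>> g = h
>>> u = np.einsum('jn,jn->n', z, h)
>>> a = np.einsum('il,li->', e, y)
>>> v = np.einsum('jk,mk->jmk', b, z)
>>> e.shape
(7, 7)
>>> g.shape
(7, 7)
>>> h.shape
(7, 7)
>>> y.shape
(7, 7)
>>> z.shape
(7, 7)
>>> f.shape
(7, 7)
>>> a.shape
()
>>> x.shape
(7, 7)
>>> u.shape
(7,)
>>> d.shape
(7,)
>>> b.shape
(11, 7)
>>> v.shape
(11, 7, 7)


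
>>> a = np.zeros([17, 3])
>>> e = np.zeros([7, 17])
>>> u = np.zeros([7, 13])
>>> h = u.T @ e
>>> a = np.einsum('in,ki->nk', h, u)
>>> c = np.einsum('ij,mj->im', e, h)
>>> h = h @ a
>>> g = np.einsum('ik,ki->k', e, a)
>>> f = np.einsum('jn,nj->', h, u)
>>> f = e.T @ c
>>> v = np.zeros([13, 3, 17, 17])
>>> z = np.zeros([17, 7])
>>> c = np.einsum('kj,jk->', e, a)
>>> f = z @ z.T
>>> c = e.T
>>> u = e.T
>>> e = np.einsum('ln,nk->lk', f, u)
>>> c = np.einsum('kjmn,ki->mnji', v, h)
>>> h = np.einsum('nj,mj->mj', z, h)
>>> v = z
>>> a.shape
(17, 7)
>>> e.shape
(17, 7)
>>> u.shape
(17, 7)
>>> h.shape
(13, 7)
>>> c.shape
(17, 17, 3, 7)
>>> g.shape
(17,)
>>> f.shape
(17, 17)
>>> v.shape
(17, 7)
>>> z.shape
(17, 7)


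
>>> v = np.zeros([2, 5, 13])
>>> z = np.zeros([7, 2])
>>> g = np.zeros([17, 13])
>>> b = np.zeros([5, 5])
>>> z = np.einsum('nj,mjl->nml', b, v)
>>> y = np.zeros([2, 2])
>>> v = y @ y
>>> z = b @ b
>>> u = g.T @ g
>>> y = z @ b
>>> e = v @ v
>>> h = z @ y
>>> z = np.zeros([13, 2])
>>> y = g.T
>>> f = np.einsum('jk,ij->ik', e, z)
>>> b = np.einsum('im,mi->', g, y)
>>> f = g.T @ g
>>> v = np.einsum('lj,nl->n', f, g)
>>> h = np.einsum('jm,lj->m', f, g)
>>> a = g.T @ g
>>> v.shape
(17,)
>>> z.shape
(13, 2)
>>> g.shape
(17, 13)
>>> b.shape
()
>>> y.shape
(13, 17)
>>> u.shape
(13, 13)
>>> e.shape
(2, 2)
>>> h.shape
(13,)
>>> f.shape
(13, 13)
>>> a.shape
(13, 13)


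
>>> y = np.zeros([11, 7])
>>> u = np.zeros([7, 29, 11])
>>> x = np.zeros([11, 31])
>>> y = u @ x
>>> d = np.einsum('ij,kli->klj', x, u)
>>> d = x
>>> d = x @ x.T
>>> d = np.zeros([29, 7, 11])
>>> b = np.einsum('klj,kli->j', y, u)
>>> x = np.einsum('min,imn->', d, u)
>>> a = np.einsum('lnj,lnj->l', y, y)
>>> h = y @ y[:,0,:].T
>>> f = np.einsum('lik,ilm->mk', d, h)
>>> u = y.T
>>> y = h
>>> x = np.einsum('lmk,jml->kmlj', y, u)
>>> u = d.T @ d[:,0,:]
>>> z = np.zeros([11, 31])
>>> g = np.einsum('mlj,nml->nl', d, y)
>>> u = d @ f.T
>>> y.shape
(7, 29, 7)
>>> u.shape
(29, 7, 7)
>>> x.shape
(7, 29, 7, 31)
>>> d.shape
(29, 7, 11)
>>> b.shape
(31,)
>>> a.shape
(7,)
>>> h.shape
(7, 29, 7)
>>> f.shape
(7, 11)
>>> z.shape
(11, 31)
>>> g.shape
(7, 7)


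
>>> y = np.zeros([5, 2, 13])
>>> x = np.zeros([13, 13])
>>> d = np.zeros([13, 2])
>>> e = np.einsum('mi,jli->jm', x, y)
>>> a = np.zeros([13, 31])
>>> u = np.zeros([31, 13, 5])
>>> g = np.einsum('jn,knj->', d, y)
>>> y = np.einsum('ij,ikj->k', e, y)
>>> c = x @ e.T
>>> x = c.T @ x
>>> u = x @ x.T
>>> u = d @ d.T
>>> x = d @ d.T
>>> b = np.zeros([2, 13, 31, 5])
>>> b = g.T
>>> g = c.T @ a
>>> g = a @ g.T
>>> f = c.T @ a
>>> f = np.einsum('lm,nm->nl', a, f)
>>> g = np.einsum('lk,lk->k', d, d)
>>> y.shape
(2,)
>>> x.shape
(13, 13)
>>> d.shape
(13, 2)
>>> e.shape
(5, 13)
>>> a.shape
(13, 31)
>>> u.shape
(13, 13)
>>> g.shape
(2,)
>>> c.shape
(13, 5)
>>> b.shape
()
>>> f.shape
(5, 13)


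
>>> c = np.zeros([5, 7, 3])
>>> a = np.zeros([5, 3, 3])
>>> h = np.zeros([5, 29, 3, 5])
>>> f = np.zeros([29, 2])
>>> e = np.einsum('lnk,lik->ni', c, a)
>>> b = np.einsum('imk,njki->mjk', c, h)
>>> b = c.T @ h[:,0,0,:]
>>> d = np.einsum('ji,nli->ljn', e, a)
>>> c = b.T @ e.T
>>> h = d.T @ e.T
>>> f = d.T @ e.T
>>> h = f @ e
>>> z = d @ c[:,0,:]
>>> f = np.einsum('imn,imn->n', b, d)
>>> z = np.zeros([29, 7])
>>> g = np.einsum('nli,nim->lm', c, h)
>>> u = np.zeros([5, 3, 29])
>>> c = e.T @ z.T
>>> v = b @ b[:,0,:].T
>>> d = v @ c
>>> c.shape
(3, 29)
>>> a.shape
(5, 3, 3)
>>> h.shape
(5, 7, 3)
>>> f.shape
(5,)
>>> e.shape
(7, 3)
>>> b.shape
(3, 7, 5)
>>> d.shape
(3, 7, 29)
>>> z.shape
(29, 7)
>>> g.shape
(7, 3)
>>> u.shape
(5, 3, 29)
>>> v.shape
(3, 7, 3)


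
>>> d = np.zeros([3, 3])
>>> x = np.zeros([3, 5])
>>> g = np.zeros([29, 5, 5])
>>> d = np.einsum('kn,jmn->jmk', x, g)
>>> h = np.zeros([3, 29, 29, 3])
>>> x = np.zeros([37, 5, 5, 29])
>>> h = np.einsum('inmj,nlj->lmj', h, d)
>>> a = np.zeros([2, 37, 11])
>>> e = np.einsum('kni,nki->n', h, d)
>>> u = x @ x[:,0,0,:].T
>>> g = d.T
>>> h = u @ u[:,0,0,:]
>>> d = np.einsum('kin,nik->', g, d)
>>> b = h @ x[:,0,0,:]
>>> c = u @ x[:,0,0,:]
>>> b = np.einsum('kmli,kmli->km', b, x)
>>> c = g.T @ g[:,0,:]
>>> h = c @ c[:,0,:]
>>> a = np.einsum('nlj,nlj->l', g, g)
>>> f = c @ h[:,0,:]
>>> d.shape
()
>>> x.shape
(37, 5, 5, 29)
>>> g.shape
(3, 5, 29)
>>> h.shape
(29, 5, 29)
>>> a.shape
(5,)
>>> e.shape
(29,)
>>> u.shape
(37, 5, 5, 37)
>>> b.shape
(37, 5)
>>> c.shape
(29, 5, 29)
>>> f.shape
(29, 5, 29)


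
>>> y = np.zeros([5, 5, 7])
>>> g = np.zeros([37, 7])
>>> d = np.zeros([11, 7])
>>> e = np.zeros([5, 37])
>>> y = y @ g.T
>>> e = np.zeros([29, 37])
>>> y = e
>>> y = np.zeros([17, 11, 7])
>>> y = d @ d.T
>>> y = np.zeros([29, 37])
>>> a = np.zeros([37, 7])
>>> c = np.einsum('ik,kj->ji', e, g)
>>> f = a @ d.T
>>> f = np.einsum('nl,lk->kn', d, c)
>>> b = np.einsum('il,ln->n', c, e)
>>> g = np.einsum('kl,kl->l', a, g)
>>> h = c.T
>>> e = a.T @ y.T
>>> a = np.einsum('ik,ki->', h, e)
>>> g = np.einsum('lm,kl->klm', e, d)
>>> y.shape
(29, 37)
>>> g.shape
(11, 7, 29)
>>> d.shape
(11, 7)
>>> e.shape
(7, 29)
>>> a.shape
()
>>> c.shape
(7, 29)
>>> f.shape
(29, 11)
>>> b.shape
(37,)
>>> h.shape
(29, 7)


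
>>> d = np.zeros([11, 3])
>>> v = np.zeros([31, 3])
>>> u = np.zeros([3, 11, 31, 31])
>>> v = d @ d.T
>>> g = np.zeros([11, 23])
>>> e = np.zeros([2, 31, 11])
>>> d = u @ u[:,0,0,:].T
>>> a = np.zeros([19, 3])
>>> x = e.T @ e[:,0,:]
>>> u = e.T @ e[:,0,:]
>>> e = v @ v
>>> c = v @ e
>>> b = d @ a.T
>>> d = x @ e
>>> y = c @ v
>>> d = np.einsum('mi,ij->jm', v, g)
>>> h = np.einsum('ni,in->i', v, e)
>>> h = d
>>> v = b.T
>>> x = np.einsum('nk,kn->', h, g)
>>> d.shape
(23, 11)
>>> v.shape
(19, 31, 11, 3)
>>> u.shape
(11, 31, 11)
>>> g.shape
(11, 23)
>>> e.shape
(11, 11)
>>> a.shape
(19, 3)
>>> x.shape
()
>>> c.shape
(11, 11)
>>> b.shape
(3, 11, 31, 19)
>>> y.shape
(11, 11)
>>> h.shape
(23, 11)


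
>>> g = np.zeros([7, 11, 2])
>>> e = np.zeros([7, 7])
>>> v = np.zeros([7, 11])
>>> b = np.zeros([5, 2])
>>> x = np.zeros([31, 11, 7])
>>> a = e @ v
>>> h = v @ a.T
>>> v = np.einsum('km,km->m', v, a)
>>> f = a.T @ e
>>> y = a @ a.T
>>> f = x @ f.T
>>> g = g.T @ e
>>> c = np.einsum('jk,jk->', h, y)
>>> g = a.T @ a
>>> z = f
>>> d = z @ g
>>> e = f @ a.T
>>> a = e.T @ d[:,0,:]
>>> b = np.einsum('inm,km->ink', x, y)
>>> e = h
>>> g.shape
(11, 11)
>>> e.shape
(7, 7)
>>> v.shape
(11,)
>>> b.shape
(31, 11, 7)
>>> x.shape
(31, 11, 7)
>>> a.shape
(7, 11, 11)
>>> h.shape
(7, 7)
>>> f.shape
(31, 11, 11)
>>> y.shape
(7, 7)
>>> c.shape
()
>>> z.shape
(31, 11, 11)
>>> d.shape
(31, 11, 11)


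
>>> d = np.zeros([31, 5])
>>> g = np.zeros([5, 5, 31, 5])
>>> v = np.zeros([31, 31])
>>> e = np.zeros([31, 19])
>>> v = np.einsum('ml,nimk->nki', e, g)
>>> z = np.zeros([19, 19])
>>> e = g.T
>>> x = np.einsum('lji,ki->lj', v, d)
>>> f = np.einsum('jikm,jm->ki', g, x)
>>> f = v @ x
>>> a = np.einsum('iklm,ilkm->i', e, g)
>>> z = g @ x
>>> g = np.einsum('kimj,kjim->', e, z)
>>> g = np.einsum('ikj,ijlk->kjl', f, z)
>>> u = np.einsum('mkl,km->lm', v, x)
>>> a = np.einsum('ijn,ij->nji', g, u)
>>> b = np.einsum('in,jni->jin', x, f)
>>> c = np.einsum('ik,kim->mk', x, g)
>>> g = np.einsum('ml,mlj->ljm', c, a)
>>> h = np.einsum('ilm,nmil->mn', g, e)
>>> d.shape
(31, 5)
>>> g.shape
(5, 5, 31)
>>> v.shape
(5, 5, 5)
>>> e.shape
(5, 31, 5, 5)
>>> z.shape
(5, 5, 31, 5)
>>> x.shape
(5, 5)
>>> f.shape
(5, 5, 5)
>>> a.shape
(31, 5, 5)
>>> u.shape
(5, 5)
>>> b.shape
(5, 5, 5)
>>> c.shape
(31, 5)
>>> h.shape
(31, 5)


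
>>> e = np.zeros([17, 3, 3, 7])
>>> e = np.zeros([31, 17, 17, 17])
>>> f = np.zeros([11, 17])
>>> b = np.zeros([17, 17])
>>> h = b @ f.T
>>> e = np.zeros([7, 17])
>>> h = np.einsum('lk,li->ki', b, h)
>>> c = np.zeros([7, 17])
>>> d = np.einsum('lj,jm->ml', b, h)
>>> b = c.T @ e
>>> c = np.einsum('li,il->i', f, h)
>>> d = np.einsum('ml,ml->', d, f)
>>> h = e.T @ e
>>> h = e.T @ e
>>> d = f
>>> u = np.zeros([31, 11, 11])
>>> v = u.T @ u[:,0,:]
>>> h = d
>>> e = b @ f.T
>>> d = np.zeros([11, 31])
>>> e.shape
(17, 11)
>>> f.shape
(11, 17)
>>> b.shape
(17, 17)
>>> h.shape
(11, 17)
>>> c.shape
(17,)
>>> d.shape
(11, 31)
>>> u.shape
(31, 11, 11)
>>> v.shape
(11, 11, 11)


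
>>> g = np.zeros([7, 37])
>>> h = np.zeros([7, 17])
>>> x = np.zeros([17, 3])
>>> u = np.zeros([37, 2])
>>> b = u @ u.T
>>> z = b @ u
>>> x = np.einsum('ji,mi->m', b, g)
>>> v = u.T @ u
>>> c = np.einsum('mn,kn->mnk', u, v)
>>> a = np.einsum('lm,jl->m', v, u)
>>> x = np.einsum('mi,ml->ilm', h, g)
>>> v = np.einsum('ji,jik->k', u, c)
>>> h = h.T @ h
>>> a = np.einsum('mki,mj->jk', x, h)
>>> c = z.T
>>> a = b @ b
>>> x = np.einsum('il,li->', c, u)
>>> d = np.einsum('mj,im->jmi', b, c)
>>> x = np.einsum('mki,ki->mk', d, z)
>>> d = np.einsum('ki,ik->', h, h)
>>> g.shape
(7, 37)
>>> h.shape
(17, 17)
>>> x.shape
(37, 37)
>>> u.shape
(37, 2)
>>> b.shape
(37, 37)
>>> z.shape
(37, 2)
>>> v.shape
(2,)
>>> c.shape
(2, 37)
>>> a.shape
(37, 37)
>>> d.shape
()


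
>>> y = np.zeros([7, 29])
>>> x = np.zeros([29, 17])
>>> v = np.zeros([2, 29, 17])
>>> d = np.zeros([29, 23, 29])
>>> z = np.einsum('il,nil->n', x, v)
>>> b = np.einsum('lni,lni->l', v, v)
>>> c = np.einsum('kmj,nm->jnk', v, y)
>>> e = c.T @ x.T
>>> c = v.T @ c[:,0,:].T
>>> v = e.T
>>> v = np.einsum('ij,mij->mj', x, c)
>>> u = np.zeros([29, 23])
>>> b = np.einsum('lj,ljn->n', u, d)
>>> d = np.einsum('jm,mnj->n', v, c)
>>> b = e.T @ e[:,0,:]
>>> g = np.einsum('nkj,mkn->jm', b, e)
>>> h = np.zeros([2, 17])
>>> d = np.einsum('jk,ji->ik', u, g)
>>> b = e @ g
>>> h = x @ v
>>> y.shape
(7, 29)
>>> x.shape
(29, 17)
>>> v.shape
(17, 17)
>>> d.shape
(2, 23)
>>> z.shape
(2,)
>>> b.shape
(2, 7, 2)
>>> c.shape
(17, 29, 17)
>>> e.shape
(2, 7, 29)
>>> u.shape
(29, 23)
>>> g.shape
(29, 2)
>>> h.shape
(29, 17)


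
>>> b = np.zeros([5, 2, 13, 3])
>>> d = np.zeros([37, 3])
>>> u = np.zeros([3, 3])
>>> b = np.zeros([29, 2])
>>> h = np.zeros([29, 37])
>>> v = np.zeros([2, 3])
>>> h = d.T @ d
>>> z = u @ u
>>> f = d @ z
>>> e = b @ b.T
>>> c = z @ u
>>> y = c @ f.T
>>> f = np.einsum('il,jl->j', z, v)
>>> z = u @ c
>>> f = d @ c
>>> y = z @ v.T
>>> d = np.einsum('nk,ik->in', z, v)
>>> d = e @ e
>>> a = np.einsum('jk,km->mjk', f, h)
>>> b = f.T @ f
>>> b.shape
(3, 3)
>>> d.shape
(29, 29)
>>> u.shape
(3, 3)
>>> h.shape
(3, 3)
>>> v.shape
(2, 3)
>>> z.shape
(3, 3)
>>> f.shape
(37, 3)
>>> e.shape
(29, 29)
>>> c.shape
(3, 3)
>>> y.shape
(3, 2)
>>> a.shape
(3, 37, 3)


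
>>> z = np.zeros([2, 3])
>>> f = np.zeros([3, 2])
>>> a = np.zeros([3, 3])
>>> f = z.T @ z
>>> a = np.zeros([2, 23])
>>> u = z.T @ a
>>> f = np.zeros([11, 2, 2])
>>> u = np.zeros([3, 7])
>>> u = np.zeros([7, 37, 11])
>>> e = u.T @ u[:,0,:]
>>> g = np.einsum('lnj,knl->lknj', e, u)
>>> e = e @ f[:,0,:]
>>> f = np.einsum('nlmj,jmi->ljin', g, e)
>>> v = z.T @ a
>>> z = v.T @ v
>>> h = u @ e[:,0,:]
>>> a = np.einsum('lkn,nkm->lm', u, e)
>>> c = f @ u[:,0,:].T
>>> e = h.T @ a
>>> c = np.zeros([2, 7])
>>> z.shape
(23, 23)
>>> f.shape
(7, 11, 2, 11)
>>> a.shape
(7, 2)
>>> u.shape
(7, 37, 11)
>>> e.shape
(2, 37, 2)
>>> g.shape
(11, 7, 37, 11)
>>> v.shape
(3, 23)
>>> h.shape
(7, 37, 2)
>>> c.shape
(2, 7)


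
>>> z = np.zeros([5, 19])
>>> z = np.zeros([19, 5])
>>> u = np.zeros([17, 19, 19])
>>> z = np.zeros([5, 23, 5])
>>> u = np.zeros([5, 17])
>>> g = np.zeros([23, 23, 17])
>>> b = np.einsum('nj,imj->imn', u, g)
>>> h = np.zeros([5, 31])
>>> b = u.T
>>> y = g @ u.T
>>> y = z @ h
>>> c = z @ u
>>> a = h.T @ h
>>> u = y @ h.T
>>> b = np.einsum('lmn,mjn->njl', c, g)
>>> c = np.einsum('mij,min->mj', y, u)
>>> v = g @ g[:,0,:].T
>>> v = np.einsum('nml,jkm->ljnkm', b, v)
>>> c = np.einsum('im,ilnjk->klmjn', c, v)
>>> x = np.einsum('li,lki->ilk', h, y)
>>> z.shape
(5, 23, 5)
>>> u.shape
(5, 23, 5)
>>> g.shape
(23, 23, 17)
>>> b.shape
(17, 23, 5)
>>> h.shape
(5, 31)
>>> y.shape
(5, 23, 31)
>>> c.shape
(23, 23, 31, 23, 17)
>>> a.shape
(31, 31)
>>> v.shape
(5, 23, 17, 23, 23)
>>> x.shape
(31, 5, 23)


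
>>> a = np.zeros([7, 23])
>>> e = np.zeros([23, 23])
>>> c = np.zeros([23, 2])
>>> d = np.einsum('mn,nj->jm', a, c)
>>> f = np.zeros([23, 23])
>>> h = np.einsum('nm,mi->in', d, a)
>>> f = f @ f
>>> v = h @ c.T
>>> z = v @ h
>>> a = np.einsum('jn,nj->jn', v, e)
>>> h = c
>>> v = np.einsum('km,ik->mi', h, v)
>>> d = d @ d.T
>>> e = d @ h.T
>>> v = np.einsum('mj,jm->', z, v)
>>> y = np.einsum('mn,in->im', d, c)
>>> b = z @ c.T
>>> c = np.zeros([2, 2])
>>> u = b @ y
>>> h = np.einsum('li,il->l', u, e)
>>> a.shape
(23, 23)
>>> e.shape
(2, 23)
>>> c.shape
(2, 2)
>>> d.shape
(2, 2)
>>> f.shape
(23, 23)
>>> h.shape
(23,)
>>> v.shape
()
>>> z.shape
(23, 2)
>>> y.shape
(23, 2)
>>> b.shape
(23, 23)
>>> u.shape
(23, 2)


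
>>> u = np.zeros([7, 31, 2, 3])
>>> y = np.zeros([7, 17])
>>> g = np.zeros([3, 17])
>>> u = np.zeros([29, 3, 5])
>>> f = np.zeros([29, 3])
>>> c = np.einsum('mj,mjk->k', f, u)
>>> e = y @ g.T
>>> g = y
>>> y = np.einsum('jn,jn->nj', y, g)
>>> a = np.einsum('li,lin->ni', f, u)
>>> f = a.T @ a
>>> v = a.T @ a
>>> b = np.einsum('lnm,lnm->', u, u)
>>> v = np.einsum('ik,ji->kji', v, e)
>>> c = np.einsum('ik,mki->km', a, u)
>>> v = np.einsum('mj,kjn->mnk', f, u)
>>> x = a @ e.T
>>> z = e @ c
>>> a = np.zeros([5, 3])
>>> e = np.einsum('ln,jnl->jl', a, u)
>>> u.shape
(29, 3, 5)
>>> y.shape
(17, 7)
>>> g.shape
(7, 17)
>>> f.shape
(3, 3)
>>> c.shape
(3, 29)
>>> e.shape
(29, 5)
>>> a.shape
(5, 3)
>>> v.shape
(3, 5, 29)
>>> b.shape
()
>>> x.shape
(5, 7)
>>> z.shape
(7, 29)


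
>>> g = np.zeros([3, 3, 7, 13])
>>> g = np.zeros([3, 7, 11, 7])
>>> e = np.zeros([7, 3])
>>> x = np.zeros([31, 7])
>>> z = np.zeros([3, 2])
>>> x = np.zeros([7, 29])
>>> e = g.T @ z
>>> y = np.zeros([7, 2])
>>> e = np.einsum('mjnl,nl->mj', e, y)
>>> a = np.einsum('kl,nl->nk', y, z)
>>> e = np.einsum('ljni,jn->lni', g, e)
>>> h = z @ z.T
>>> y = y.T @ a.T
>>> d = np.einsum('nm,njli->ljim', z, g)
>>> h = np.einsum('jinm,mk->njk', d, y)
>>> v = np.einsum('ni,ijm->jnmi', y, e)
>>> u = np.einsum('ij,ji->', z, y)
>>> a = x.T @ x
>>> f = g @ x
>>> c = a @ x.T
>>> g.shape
(3, 7, 11, 7)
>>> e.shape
(3, 11, 7)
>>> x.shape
(7, 29)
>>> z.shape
(3, 2)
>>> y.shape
(2, 3)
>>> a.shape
(29, 29)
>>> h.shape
(7, 11, 3)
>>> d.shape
(11, 7, 7, 2)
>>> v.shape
(11, 2, 7, 3)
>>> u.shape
()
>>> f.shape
(3, 7, 11, 29)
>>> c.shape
(29, 7)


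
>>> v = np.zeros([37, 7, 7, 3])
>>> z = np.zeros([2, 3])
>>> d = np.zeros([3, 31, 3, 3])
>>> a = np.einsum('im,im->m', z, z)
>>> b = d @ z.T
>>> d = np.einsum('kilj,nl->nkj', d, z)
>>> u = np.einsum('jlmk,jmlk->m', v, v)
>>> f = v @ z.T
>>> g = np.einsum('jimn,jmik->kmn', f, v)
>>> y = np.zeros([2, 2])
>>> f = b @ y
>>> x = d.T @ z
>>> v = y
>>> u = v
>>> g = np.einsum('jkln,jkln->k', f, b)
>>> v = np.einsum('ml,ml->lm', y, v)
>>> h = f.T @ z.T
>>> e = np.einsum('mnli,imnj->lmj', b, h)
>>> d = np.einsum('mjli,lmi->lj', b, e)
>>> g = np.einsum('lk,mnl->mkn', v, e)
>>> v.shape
(2, 2)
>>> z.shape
(2, 3)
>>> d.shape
(3, 31)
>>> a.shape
(3,)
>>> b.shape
(3, 31, 3, 2)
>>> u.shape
(2, 2)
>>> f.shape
(3, 31, 3, 2)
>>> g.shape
(3, 2, 3)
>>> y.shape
(2, 2)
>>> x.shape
(3, 3, 3)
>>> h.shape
(2, 3, 31, 2)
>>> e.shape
(3, 3, 2)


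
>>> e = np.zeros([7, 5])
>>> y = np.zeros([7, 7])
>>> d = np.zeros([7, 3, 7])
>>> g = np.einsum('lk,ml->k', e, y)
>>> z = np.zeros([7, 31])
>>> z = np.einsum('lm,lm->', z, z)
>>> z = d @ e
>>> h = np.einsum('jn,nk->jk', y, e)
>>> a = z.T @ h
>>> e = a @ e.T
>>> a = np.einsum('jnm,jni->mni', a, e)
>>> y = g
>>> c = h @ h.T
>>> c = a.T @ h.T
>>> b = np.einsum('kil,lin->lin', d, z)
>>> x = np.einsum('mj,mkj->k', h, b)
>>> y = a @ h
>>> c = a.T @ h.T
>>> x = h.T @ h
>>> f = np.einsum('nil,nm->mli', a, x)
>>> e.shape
(5, 3, 7)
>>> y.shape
(5, 3, 5)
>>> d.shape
(7, 3, 7)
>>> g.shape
(5,)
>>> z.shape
(7, 3, 5)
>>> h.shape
(7, 5)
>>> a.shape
(5, 3, 7)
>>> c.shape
(7, 3, 7)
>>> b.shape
(7, 3, 5)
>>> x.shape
(5, 5)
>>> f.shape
(5, 7, 3)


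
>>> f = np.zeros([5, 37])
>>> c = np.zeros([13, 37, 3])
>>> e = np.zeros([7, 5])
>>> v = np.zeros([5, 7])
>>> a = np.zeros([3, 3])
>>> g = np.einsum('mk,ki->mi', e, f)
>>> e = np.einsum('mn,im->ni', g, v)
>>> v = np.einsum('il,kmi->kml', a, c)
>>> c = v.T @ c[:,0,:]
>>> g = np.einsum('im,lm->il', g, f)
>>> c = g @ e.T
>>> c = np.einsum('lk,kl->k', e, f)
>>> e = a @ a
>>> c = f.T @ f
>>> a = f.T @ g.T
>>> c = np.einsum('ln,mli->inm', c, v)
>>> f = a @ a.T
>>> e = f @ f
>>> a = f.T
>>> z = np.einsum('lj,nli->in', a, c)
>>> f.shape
(37, 37)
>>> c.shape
(3, 37, 13)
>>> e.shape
(37, 37)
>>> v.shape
(13, 37, 3)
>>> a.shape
(37, 37)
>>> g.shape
(7, 5)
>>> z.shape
(13, 3)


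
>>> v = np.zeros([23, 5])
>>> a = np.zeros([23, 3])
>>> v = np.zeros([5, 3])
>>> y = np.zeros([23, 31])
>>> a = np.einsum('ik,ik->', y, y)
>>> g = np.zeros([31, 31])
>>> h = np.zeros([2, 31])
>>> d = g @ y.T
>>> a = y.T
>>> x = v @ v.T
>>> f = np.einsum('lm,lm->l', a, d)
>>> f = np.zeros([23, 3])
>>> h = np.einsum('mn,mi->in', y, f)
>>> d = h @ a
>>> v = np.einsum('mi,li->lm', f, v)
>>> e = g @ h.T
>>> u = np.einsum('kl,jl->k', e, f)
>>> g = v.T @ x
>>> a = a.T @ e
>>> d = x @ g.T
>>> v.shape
(5, 23)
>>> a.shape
(23, 3)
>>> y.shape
(23, 31)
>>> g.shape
(23, 5)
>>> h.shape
(3, 31)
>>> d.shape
(5, 23)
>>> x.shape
(5, 5)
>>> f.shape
(23, 3)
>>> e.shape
(31, 3)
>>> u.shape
(31,)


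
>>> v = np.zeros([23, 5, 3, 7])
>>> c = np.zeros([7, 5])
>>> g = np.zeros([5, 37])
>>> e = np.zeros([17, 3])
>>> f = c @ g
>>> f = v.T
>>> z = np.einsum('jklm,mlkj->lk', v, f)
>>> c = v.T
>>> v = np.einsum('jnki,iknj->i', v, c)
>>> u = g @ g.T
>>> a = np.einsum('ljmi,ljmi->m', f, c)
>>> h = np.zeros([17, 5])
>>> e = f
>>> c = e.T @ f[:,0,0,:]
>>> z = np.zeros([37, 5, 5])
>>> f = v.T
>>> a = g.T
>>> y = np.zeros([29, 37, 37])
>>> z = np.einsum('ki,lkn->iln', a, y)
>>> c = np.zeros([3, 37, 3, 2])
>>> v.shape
(7,)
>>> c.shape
(3, 37, 3, 2)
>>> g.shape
(5, 37)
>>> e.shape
(7, 3, 5, 23)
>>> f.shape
(7,)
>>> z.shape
(5, 29, 37)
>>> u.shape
(5, 5)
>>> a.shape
(37, 5)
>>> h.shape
(17, 5)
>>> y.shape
(29, 37, 37)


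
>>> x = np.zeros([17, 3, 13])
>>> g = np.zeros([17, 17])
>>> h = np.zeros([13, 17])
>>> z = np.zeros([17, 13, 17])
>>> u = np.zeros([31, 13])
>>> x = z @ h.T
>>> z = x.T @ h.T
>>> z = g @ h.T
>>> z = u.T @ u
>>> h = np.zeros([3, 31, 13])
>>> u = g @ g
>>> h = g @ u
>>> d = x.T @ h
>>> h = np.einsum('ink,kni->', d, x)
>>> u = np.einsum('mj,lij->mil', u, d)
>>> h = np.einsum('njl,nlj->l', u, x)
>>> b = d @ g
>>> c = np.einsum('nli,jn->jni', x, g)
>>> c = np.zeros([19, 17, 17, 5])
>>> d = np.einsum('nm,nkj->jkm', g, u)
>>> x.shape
(17, 13, 13)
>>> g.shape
(17, 17)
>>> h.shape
(13,)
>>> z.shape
(13, 13)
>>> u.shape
(17, 13, 13)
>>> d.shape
(13, 13, 17)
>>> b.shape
(13, 13, 17)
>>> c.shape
(19, 17, 17, 5)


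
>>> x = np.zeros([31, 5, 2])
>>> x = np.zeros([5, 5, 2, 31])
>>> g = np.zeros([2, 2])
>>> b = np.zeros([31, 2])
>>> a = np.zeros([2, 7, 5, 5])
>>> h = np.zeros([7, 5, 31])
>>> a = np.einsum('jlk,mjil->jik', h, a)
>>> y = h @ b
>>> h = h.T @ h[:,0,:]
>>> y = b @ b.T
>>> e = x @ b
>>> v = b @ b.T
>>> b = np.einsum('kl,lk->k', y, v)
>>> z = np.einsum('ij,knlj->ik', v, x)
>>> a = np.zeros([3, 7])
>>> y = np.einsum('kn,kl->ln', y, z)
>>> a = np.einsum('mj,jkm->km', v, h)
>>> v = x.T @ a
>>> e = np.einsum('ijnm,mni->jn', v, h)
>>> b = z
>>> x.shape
(5, 5, 2, 31)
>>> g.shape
(2, 2)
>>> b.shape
(31, 5)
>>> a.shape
(5, 31)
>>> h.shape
(31, 5, 31)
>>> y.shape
(5, 31)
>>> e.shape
(2, 5)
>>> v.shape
(31, 2, 5, 31)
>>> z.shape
(31, 5)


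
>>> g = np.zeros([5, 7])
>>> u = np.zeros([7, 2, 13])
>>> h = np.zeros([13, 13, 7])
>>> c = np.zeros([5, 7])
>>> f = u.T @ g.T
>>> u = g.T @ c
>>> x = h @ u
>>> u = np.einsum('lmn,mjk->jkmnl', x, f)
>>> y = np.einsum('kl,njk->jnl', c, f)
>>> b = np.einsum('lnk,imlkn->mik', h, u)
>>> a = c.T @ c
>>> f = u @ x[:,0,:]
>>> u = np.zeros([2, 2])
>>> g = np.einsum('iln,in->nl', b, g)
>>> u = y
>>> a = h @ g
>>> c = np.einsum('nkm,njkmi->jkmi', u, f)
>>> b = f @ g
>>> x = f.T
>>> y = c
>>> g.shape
(7, 2)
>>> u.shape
(2, 13, 7)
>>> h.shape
(13, 13, 7)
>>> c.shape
(5, 13, 7, 7)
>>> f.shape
(2, 5, 13, 7, 7)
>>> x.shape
(7, 7, 13, 5, 2)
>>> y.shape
(5, 13, 7, 7)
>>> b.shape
(2, 5, 13, 7, 2)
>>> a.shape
(13, 13, 2)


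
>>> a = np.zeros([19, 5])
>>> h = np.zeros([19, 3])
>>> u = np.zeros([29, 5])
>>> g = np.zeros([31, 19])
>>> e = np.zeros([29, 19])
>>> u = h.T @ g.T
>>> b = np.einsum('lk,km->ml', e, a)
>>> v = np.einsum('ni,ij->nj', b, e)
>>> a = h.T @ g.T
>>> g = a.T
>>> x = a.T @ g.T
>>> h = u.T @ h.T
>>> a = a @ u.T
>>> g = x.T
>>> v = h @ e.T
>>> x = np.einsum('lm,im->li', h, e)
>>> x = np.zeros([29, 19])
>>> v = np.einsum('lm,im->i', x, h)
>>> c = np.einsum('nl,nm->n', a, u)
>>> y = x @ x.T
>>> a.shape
(3, 3)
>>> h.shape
(31, 19)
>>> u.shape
(3, 31)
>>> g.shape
(31, 31)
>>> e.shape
(29, 19)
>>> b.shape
(5, 29)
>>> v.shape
(31,)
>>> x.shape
(29, 19)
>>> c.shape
(3,)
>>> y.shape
(29, 29)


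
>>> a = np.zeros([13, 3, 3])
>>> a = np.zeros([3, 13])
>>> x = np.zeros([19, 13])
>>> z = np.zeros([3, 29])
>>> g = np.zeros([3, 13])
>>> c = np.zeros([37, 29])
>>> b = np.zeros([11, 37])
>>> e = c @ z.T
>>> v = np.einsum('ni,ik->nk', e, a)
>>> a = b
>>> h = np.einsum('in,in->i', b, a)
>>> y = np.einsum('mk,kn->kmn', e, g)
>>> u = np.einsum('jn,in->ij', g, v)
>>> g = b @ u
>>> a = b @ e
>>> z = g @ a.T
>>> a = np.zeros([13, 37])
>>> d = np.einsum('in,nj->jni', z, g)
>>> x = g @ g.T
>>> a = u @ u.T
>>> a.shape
(37, 37)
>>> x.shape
(11, 11)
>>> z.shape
(11, 11)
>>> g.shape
(11, 3)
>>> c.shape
(37, 29)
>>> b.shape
(11, 37)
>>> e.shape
(37, 3)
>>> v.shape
(37, 13)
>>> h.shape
(11,)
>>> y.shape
(3, 37, 13)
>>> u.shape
(37, 3)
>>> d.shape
(3, 11, 11)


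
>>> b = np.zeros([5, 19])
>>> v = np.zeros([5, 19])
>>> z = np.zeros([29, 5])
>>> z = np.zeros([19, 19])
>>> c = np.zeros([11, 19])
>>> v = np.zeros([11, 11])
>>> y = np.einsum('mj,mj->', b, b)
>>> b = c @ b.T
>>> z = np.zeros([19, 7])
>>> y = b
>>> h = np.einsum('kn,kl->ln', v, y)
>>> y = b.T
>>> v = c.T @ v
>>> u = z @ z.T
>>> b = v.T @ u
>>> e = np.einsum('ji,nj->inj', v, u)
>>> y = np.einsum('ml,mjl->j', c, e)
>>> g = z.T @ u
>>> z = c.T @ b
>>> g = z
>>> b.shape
(11, 19)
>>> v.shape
(19, 11)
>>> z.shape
(19, 19)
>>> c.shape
(11, 19)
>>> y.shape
(19,)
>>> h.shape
(5, 11)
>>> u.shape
(19, 19)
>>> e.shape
(11, 19, 19)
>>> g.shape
(19, 19)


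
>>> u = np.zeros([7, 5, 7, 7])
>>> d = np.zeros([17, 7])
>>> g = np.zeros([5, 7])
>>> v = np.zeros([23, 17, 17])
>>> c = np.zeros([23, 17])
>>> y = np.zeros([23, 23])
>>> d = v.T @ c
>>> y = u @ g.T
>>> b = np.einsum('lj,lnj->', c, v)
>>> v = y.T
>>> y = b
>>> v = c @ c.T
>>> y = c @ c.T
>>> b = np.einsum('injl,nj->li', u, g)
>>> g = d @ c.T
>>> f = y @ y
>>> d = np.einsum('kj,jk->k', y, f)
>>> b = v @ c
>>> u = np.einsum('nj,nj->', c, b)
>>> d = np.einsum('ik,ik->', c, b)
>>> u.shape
()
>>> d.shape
()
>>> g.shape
(17, 17, 23)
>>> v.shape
(23, 23)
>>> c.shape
(23, 17)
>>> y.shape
(23, 23)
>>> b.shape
(23, 17)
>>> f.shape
(23, 23)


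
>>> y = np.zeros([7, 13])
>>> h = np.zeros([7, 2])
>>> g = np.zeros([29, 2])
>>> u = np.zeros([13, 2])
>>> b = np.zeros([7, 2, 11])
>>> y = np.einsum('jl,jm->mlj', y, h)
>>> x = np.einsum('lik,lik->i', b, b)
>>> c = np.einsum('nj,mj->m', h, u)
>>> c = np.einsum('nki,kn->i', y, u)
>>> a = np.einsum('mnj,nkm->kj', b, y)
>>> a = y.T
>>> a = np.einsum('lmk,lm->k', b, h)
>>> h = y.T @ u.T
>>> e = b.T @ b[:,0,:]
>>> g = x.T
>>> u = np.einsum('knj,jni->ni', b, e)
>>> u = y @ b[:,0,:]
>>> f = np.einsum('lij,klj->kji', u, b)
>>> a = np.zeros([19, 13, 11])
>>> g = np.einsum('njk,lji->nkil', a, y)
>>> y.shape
(2, 13, 7)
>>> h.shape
(7, 13, 13)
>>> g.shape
(19, 11, 7, 2)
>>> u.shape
(2, 13, 11)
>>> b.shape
(7, 2, 11)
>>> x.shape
(2,)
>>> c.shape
(7,)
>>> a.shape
(19, 13, 11)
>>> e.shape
(11, 2, 11)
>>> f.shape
(7, 11, 13)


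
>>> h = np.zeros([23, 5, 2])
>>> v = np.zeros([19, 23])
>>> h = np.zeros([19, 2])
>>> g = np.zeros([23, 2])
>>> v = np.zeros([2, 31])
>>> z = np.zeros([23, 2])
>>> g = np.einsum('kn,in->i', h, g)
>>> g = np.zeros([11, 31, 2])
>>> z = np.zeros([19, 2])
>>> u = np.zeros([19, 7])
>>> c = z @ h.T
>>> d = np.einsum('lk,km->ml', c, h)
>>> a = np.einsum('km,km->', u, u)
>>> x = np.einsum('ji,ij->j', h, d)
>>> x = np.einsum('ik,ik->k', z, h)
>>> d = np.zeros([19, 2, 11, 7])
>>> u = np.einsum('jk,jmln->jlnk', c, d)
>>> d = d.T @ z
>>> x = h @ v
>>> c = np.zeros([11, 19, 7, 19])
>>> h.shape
(19, 2)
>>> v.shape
(2, 31)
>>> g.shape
(11, 31, 2)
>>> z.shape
(19, 2)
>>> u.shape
(19, 11, 7, 19)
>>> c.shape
(11, 19, 7, 19)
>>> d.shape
(7, 11, 2, 2)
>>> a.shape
()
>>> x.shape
(19, 31)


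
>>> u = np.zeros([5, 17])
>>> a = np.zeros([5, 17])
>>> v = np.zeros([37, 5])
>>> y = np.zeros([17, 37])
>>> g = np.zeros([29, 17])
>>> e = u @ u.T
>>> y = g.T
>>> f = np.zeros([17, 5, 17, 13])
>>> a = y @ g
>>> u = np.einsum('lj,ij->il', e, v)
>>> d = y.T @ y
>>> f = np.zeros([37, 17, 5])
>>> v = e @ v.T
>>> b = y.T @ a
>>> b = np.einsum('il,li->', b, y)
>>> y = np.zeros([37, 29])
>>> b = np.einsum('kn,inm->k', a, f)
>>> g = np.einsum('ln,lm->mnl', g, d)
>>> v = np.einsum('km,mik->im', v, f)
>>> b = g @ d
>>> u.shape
(37, 5)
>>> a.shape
(17, 17)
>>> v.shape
(17, 37)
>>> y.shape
(37, 29)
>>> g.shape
(29, 17, 29)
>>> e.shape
(5, 5)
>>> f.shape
(37, 17, 5)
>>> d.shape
(29, 29)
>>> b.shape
(29, 17, 29)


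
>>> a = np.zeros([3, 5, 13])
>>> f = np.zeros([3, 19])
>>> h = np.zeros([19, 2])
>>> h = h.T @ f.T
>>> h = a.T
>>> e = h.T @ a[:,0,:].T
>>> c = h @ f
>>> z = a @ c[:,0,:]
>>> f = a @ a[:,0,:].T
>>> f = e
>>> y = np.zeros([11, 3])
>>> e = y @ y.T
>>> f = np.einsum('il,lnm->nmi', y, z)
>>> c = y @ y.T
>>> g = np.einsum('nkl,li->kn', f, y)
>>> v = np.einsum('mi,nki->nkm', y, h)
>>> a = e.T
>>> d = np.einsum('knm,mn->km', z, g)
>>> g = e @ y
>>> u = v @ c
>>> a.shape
(11, 11)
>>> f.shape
(5, 19, 11)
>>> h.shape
(13, 5, 3)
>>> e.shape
(11, 11)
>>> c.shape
(11, 11)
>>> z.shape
(3, 5, 19)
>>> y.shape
(11, 3)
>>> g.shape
(11, 3)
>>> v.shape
(13, 5, 11)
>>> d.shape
(3, 19)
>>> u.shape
(13, 5, 11)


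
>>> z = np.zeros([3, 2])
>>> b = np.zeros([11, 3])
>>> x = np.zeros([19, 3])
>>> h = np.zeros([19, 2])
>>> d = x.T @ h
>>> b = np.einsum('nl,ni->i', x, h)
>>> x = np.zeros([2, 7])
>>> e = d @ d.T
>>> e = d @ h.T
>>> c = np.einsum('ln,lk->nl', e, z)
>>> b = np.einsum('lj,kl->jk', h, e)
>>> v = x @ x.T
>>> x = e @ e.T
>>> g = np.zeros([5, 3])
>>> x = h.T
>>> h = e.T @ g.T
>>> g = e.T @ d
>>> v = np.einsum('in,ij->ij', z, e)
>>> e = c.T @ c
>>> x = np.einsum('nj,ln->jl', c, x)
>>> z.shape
(3, 2)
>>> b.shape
(2, 3)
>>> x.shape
(3, 2)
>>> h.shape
(19, 5)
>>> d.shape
(3, 2)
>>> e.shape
(3, 3)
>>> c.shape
(19, 3)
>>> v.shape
(3, 19)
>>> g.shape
(19, 2)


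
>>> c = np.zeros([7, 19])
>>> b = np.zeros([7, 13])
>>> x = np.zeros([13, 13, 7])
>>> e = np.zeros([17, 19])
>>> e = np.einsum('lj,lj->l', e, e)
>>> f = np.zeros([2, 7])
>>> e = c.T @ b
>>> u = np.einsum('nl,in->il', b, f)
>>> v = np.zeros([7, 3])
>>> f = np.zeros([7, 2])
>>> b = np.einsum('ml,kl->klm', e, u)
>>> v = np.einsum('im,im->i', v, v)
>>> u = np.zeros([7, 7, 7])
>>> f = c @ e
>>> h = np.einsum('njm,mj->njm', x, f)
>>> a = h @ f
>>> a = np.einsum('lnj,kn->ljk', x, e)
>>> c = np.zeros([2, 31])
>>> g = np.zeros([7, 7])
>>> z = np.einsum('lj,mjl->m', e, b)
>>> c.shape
(2, 31)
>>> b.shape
(2, 13, 19)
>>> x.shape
(13, 13, 7)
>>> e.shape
(19, 13)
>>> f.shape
(7, 13)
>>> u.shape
(7, 7, 7)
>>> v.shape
(7,)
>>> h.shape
(13, 13, 7)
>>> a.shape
(13, 7, 19)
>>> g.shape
(7, 7)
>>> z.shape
(2,)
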